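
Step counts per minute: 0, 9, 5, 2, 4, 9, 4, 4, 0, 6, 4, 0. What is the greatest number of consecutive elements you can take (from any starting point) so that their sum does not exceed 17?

[0] sum 0 len 1
[0, 9] sum 9 len 2
[0, 9, 5] sum 14 len 3
[0, 9, 5, 2] sum 16 len 4
[5, 2, 4] sum 11 len 3
[2, 4, 9] sum 15 len 3
[4, 9, 4] sum 17 len 3
[9, 4, 4] sum 17 len 3
[9, 4, 4, 0] sum 17 len 4
[4, 4, 0, 6] sum 14 len 4
[4, 0, 6, 4] sum 14 len 4
[4, 0, 6, 4, 0] sum 14 len 5
Longest length seen: 5.

5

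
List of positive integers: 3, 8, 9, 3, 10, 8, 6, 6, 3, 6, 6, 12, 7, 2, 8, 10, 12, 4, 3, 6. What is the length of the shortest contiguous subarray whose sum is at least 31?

4

add 3: running sum 3 < 31
add 8: running sum 11 < 31
add 9: running sum 20 < 31
add 3: running sum 23 < 31
add 10: shortest ending here [3, 8, 9, 3, 10] sum 33, len 5
add 8: shortest ending here [8, 9, 3, 10, 8] sum 38, len 5
add 6: shortest ending here [9, 3, 10, 8, 6] sum 36, len 5
add 6: shortest ending here [3, 10, 8, 6, 6] sum 33, len 5
add 3: shortest ending here [10, 8, 6, 6, 3] sum 33, len 5
add 6: shortest ending here [10, 8, 6, 6, 3, 6] sum 39, len 6
add 6: shortest ending here [8, 6, 6, 3, 6, 6] sum 35, len 6
add 12: shortest ending here [6, 3, 6, 6, 12] sum 33, len 5
add 7: shortest ending here [6, 6, 12, 7] sum 31, len 4
add 2: shortest ending here [6, 6, 12, 7, 2] sum 33, len 5
add 8: shortest ending here [6, 12, 7, 2, 8] sum 35, len 5
add 10: shortest ending here [12, 7, 2, 8, 10] sum 39, len 5
add 12: shortest ending here [2, 8, 10, 12] sum 32, len 4
add 4: shortest ending here [8, 10, 12, 4] sum 34, len 4
add 3: shortest ending here [8, 10, 12, 4, 3] sum 37, len 5
add 6: shortest ending here [10, 12, 4, 3, 6] sum 35, len 5
Shortest qualifying length: 4.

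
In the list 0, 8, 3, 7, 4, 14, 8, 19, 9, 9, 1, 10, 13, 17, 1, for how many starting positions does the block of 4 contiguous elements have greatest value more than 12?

9

[0, 8, 3, 7] → max 8
[8, 3, 7, 4] → max 8
[3, 7, 4, 14] → max 14  > 12 ✓
[7, 4, 14, 8] → max 14  > 12 ✓
[4, 14, 8, 19] → max 19  > 12 ✓
[14, 8, 19, 9] → max 19  > 12 ✓
[8, 19, 9, 9] → max 19  > 12 ✓
[19, 9, 9, 1] → max 19  > 12 ✓
[9, 9, 1, 10] → max 10
[9, 1, 10, 13] → max 13  > 12 ✓
[1, 10, 13, 17] → max 17  > 12 ✓
[10, 13, 17, 1] → max 17  > 12 ✓
9 windows satisfy the condition.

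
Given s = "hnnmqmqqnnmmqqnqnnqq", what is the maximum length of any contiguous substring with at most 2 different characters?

8

add h: window [h] (1 distinct), len 1
add n: window [h, n] (2 distinct), len 2
add n: window [h, n, n] (2 distinct), len 3
add m: window [n, n, m] (2 distinct), len 3
add q: window [m, q] (2 distinct), len 2
add m: window [m, q, m] (2 distinct), len 3
add q: window [m, q, m, q] (2 distinct), len 4
add q: window [m, q, m, q, q] (2 distinct), len 5
add n: window [q, q, n] (2 distinct), len 3
add n: window [q, q, n, n] (2 distinct), len 4
add m: window [n, n, m] (2 distinct), len 3
add m: window [n, n, m, m] (2 distinct), len 4
add q: window [m, m, q] (2 distinct), len 3
add q: window [m, m, q, q] (2 distinct), len 4
add n: window [q, q, n] (2 distinct), len 3
add q: window [q, q, n, q] (2 distinct), len 4
add n: window [q, q, n, q, n] (2 distinct), len 5
add n: window [q, q, n, q, n, n] (2 distinct), len 6
add q: window [q, q, n, q, n, n, q] (2 distinct), len 7
add q: window [q, q, n, q, n, n, q, q] (2 distinct), len 8
Longest length with ≤2 distinct: 8.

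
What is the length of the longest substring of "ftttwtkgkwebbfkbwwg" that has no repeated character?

5

[f] len 1
[f, t] len 2
[t] len 1
[t] len 1
[t, w] len 2
[w, t] len 2
[w, t, k] len 3
[w, t, k, g] len 4
[g, k] len 2
[g, k, w] len 3
[g, k, w, e] len 4
[g, k, w, e, b] len 5
[b] len 1
[b, f] len 2
[b, f, k] len 3
[f, k, b] len 3
[f, k, b, w] len 4
[w] len 1
[w, g] len 2
Longest all-distinct length: 5.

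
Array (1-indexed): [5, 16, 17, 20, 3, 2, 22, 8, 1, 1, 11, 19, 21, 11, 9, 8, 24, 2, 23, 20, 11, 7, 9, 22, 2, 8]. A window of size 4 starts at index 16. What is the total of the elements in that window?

Elements at indices 16..19: 8, 24, 2, 23
sum(8, 24, 2, 23) = 57

57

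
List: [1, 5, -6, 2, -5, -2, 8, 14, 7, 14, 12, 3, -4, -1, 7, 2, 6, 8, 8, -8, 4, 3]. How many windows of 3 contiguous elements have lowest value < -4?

8

[1, 5, -6] → min -6  < -4 ✓
[5, -6, 2] → min -6  < -4 ✓
[-6, 2, -5] → min -6  < -4 ✓
[2, -5, -2] → min -5  < -4 ✓
[-5, -2, 8] → min -5  < -4 ✓
[-2, 8, 14] → min -2
[8, 14, 7] → min 7
[14, 7, 14] → min 7
[7, 14, 12] → min 7
[14, 12, 3] → min 3
[12, 3, -4] → min -4
[3, -4, -1] → min -4
[-4, -1, 7] → min -4
[-1, 7, 2] → min -1
[7, 2, 6] → min 2
[2, 6, 8] → min 2
[6, 8, 8] → min 6
[8, 8, -8] → min -8  < -4 ✓
[8, -8, 4] → min -8  < -4 ✓
[-8, 4, 3] → min -8  < -4 ✓
8 windows satisfy the condition.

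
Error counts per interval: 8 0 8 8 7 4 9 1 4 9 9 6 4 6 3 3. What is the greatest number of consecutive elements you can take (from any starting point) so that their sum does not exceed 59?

[8] sum 8 len 1
[8, 0] sum 8 len 2
[8, 0, 8] sum 16 len 3
[8, 0, 8, 8] sum 24 len 4
[8, 0, 8, 8, 7] sum 31 len 5
[8, 0, 8, 8, 7, 4] sum 35 len 6
[8, 0, 8, 8, 7, 4, 9] sum 44 len 7
[8, 0, 8, 8, 7, 4, 9, 1] sum 45 len 8
[8, 0, 8, 8, 7, 4, 9, 1, 4] sum 49 len 9
[8, 0, 8, 8, 7, 4, 9, 1, 4, 9] sum 58 len 10
[0, 8, 8, 7, 4, 9, 1, 4, 9, 9] sum 59 len 10
[8, 7, 4, 9, 1, 4, 9, 9, 6] sum 57 len 9
[7, 4, 9, 1, 4, 9, 9, 6, 4] sum 53 len 9
[7, 4, 9, 1, 4, 9, 9, 6, 4, 6] sum 59 len 10
[4, 9, 1, 4, 9, 9, 6, 4, 6, 3] sum 55 len 10
[4, 9, 1, 4, 9, 9, 6, 4, 6, 3, 3] sum 58 len 11
Longest length seen: 11.

11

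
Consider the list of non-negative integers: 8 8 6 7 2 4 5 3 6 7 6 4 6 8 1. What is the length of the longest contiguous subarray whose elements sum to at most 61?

12

Extend to the right; shrink from the left whenever the sum exceeds 61:
[8] sum 8 len 1
[8, 8] sum 16 len 2
[8, 8, 6] sum 22 len 3
[8, 8, 6, 7] sum 29 len 4
[8, 8, 6, 7, 2] sum 31 len 5
[8, 8, 6, 7, 2, 4] sum 35 len 6
[8, 8, 6, 7, 2, 4, 5] sum 40 len 7
[8, 8, 6, 7, 2, 4, 5, 3] sum 43 len 8
[8, 8, 6, 7, 2, 4, 5, 3, 6] sum 49 len 9
[8, 8, 6, 7, 2, 4, 5, 3, 6, 7] sum 56 len 10
[8, 6, 7, 2, 4, 5, 3, 6, 7, 6] sum 54 len 10
[8, 6, 7, 2, 4, 5, 3, 6, 7, 6, 4] sum 58 len 11
[6, 7, 2, 4, 5, 3, 6, 7, 6, 4, 6] sum 56 len 11
[7, 2, 4, 5, 3, 6, 7, 6, 4, 6, 8] sum 58 len 11
[7, 2, 4, 5, 3, 6, 7, 6, 4, 6, 8, 1] sum 59 len 12
Longest length seen: 12.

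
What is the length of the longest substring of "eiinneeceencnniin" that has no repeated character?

3

add e: [e] len 1
add i: [e, i] len 2
add i (repeat i, move left end past it): [i] len 1
add n: [i, n] len 2
add n (repeat n, move left end past it): [n] len 1
add e: [n, e] len 2
add e (repeat e, move left end past it): [e] len 1
add c: [e, c] len 2
add e (repeat e, move left end past it): [c, e] len 2
add e (repeat e, move left end past it): [e] len 1
add n: [e, n] len 2
add c: [e, n, c] len 3
add n (repeat n, move left end past it): [c, n] len 2
add n (repeat n, move left end past it): [n] len 1
add i: [n, i] len 2
add i (repeat i, move left end past it): [i] len 1
add n: [i, n] len 2
Longest all-distinct length: 3.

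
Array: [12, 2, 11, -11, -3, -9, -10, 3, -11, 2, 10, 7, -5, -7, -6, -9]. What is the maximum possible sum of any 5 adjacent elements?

11

(12, 2, 11, -11, -3) → sum 11
(2, 11, -11, -3, -9) → sum -10
(11, -11, -3, -9, -10) → sum -22
(-11, -3, -9, -10, 3) → sum -30
(-3, -9, -10, 3, -11) → sum -30
(-9, -10, 3, -11, 2) → sum -25
(-10, 3, -11, 2, 10) → sum -6
(3, -11, 2, 10, 7) → sum 11
(-11, 2, 10, 7, -5) → sum 3
(2, 10, 7, -5, -7) → sum 7
(10, 7, -5, -7, -6) → sum -1
(7, -5, -7, -6, -9) → sum -20
Maximum of these is 11.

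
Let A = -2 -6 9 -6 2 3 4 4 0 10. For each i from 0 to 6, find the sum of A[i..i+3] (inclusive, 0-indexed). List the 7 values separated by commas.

[-2, -6, 9, -6] → sum -5
[-6, 9, -6, 2] → sum -1
[9, -6, 2, 3] → sum 8
[-6, 2, 3, 4] → sum 3
[2, 3, 4, 4] → sum 13
[3, 4, 4, 0] → sum 11
[4, 4, 0, 10] → sum 18

-5, -1, 8, 3, 13, 11, 18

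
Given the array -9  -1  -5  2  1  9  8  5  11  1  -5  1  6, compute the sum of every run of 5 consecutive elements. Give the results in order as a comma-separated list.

-9 -1 -5 2 1 → sum -12
-1 -5 2 1 9 → sum 6
-5 2 1 9 8 → sum 15
2 1 9 8 5 → sum 25
1 9 8 5 11 → sum 34
9 8 5 11 1 → sum 34
8 5 11 1 -5 → sum 20
5 11 1 -5 1 → sum 13
11 1 -5 1 6 → sum 14

-12, 6, 15, 25, 34, 34, 20, 13, 14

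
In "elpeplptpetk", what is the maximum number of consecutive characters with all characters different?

add e: [e] len 1
add l: [e, l] len 2
add p: [e, l, p] len 3
add e (repeat e, move left end past it): [l, p, e] len 3
add p (repeat p, move left end past it): [e, p] len 2
add l: [e, p, l] len 3
add p (repeat p, move left end past it): [l, p] len 2
add t: [l, p, t] len 3
add p (repeat p, move left end past it): [t, p] len 2
add e: [t, p, e] len 3
add t (repeat t, move left end past it): [p, e, t] len 3
add k: [p, e, t, k] len 4
Longest all-distinct length: 4.

4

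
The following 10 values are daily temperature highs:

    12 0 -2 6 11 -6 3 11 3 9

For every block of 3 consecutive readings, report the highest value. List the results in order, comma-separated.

12, 6, 11, 11, 11, 11, 11, 11

[12, 0, -2] → max 12
[0, -2, 6] → max 6
[-2, 6, 11] → max 11
[6, 11, -6] → max 11
[11, -6, 3] → max 11
[-6, 3, 11] → max 11
[3, 11, 3] → max 11
[11, 3, 9] → max 11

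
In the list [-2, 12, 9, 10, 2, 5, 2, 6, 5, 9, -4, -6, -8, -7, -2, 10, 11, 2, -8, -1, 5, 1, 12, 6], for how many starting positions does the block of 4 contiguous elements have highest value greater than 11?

[-2, 12, 9, 10] → max 12  > 11 ✓
[12, 9, 10, 2] → max 12  > 11 ✓
[9, 10, 2, 5] → max 10
[10, 2, 5, 2] → max 10
[2, 5, 2, 6] → max 6
[5, 2, 6, 5] → max 6
[2, 6, 5, 9] → max 9
[6, 5, 9, -4] → max 9
[5, 9, -4, -6] → max 9
[9, -4, -6, -8] → max 9
[-4, -6, -8, -7] → max -4
[-6, -8, -7, -2] → max -2
[-8, -7, -2, 10] → max 10
[-7, -2, 10, 11] → max 11
[-2, 10, 11, 2] → max 11
[10, 11, 2, -8] → max 11
[11, 2, -8, -1] → max 11
[2, -8, -1, 5] → max 5
[-8, -1, 5, 1] → max 5
[-1, 5, 1, 12] → max 12  > 11 ✓
[5, 1, 12, 6] → max 12  > 11 ✓
4 windows satisfy the condition.

4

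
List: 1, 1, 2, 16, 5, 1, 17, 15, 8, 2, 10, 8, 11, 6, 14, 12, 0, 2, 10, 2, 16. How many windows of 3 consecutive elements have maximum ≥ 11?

14

(1, 1, 2) → max 2
(1, 2, 16) → max 16  ≥ 11 ✓
(2, 16, 5) → max 16  ≥ 11 ✓
(16, 5, 1) → max 16  ≥ 11 ✓
(5, 1, 17) → max 17  ≥ 11 ✓
(1, 17, 15) → max 17  ≥ 11 ✓
(17, 15, 8) → max 17  ≥ 11 ✓
(15, 8, 2) → max 15  ≥ 11 ✓
(8, 2, 10) → max 10
(2, 10, 8) → max 10
(10, 8, 11) → max 11  ≥ 11 ✓
(8, 11, 6) → max 11  ≥ 11 ✓
(11, 6, 14) → max 14  ≥ 11 ✓
(6, 14, 12) → max 14  ≥ 11 ✓
(14, 12, 0) → max 14  ≥ 11 ✓
(12, 0, 2) → max 12  ≥ 11 ✓
(0, 2, 10) → max 10
(2, 10, 2) → max 10
(10, 2, 16) → max 16  ≥ 11 ✓
14 windows satisfy the condition.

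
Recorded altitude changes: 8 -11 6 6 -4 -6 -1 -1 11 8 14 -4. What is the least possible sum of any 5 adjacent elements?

-9

Window sums for each of the 8 positions:
(8, -11, 6, 6, -4) → sum 5
(-11, 6, 6, -4, -6) → sum -9
(6, 6, -4, -6, -1) → sum 1
(6, -4, -6, -1, -1) → sum -6
(-4, -6, -1, -1, 11) → sum -1
(-6, -1, -1, 11, 8) → sum 11
(-1, -1, 11, 8, 14) → sum 31
(-1, 11, 8, 14, -4) → sum 28
Least of these is -9.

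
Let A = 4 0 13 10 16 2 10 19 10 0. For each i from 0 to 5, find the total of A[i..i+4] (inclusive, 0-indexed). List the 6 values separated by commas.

Sliding a size-5 window across the 10 values:
4 0 13 10 16 → sum 43
0 13 10 16 2 → sum 41
13 10 16 2 10 → sum 51
10 16 2 10 19 → sum 57
16 2 10 19 10 → sum 57
2 10 19 10 0 → sum 41

43, 41, 51, 57, 57, 41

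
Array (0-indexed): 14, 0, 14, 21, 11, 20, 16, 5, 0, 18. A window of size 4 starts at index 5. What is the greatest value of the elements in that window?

20

Elements at indices 5..8: 20, 16, 5, 0
max(20, 16, 5, 0) = 20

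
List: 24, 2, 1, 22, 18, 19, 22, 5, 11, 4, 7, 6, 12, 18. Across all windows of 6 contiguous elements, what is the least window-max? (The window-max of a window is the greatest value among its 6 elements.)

24 2 1 22 18 19 → max 24
2 1 22 18 19 22 → max 22
1 22 18 19 22 5 → max 22
22 18 19 22 5 11 → max 22
18 19 22 5 11 4 → max 22
19 22 5 11 4 7 → max 22
22 5 11 4 7 6 → max 22
5 11 4 7 6 12 → max 12
11 4 7 6 12 18 → max 18
Least of these is 12.

12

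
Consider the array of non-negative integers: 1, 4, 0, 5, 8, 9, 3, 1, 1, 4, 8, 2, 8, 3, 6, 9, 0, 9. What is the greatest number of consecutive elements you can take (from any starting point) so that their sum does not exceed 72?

17

add 1: [1] sum 1, len 1
add 4: [1, 4] sum 5, len 2
add 0: [1, 4, 0] sum 5, len 3
add 5: [1, 4, 0, 5] sum 10, len 4
add 8: [1, 4, 0, 5, 8] sum 18, len 5
add 9: [1, 4, 0, 5, 8, 9] sum 27, len 6
add 3: [1, 4, 0, 5, 8, 9, 3] sum 30, len 7
add 1: [1, 4, 0, 5, 8, 9, 3, 1] sum 31, len 8
add 1: [1, 4, 0, 5, 8, 9, 3, 1, 1] sum 32, len 9
add 4: [1, 4, 0, 5, 8, 9, 3, 1, 1, 4] sum 36, len 10
add 8: [1, 4, 0, 5, 8, 9, 3, 1, 1, 4, 8] sum 44, len 11
add 2: [1, 4, 0, 5, 8, 9, 3, 1, 1, 4, 8, 2] sum 46, len 12
add 8: [1, 4, 0, 5, 8, 9, 3, 1, 1, 4, 8, 2, 8] sum 54, len 13
add 3: [1, 4, 0, 5, 8, 9, 3, 1, 1, 4, 8, 2, 8, 3] sum 57, len 14
add 6: [1, 4, 0, 5, 8, 9, 3, 1, 1, 4, 8, 2, 8, 3, 6] sum 63, len 15
add 9: [1, 4, 0, 5, 8, 9, 3, 1, 1, 4, 8, 2, 8, 3, 6, 9] sum 72, len 16
add 0: [1, 4, 0, 5, 8, 9, 3, 1, 1, 4, 8, 2, 8, 3, 6, 9, 0] sum 72, len 17
add 9: [8, 9, 3, 1, 1, 4, 8, 2, 8, 3, 6, 9, 0, 9] sum 71, len 14
Longest length seen: 17.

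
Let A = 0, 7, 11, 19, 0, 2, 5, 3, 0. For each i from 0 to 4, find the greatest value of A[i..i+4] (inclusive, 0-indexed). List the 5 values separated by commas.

0 7 11 19 0 → max 19
7 11 19 0 2 → max 19
11 19 0 2 5 → max 19
19 0 2 5 3 → max 19
0 2 5 3 0 → max 5

19, 19, 19, 19, 5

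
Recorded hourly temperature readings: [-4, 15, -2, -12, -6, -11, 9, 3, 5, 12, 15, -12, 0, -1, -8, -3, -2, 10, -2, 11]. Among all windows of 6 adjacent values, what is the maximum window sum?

[-4, 15, -2, -12, -6, -11] → sum -20
[15, -2, -12, -6, -11, 9] → sum -7
[-2, -12, -6, -11, 9, 3] → sum -19
[-12, -6, -11, 9, 3, 5] → sum -12
[-6, -11, 9, 3, 5, 12] → sum 12
[-11, 9, 3, 5, 12, 15] → sum 33
[9, 3, 5, 12, 15, -12] → sum 32
[3, 5, 12, 15, -12, 0] → sum 23
[5, 12, 15, -12, 0, -1] → sum 19
[12, 15, -12, 0, -1, -8] → sum 6
[15, -12, 0, -1, -8, -3] → sum -9
[-12, 0, -1, -8, -3, -2] → sum -26
[0, -1, -8, -3, -2, 10] → sum -4
[-1, -8, -3, -2, 10, -2] → sum -6
[-8, -3, -2, 10, -2, 11] → sum 6
Maximum of these is 33.

33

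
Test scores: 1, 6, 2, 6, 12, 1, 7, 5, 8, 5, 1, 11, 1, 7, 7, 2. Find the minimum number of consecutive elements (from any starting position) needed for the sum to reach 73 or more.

add 1: running sum 1 < 73
add 6: running sum 7 < 73
add 2: running sum 9 < 73
add 6: running sum 15 < 73
add 12: running sum 27 < 73
add 1: running sum 28 < 73
add 7: running sum 35 < 73
add 5: running sum 40 < 73
add 8: running sum 48 < 73
add 5: running sum 53 < 73
add 1: running sum 54 < 73
add 11: running sum 65 < 73
add 1: running sum 66 < 73
add 7: shortest ending here [1, 6, 2, 6, 12, 1, 7, 5, 8, 5, 1, 11, 1, 7] sum 73, len 14
add 7: shortest ending here [2, 6, 12, 1, 7, 5, 8, 5, 1, 11, 1, 7, 7] sum 73, len 13
add 2: shortest ending here [6, 12, 1, 7, 5, 8, 5, 1, 11, 1, 7, 7, 2] sum 73, len 13
Shortest qualifying length: 13.

13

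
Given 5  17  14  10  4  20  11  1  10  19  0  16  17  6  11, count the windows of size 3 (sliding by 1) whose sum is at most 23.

1

[5, 17, 14] → sum 36
[17, 14, 10] → sum 41
[14, 10, 4] → sum 28
[10, 4, 20] → sum 34
[4, 20, 11] → sum 35
[20, 11, 1] → sum 32
[11, 1, 10] → sum 22  ≤ 23 ✓
[1, 10, 19] → sum 30
[10, 19, 0] → sum 29
[19, 0, 16] → sum 35
[0, 16, 17] → sum 33
[16, 17, 6] → sum 39
[17, 6, 11] → sum 34
1 window satisfy the condition.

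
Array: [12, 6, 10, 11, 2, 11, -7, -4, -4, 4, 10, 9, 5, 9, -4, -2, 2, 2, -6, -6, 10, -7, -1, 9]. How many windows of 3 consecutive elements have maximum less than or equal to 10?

16

(12, 6, 10) → max 12
(6, 10, 11) → max 11
(10, 11, 2) → max 11
(11, 2, 11) → max 11
(2, 11, -7) → max 11
(11, -7, -4) → max 11
(-7, -4, -4) → max -4  ≤ 10 ✓
(-4, -4, 4) → max 4  ≤ 10 ✓
(-4, 4, 10) → max 10  ≤ 10 ✓
(4, 10, 9) → max 10  ≤ 10 ✓
(10, 9, 5) → max 10  ≤ 10 ✓
(9, 5, 9) → max 9  ≤ 10 ✓
(5, 9, -4) → max 9  ≤ 10 ✓
(9, -4, -2) → max 9  ≤ 10 ✓
(-4, -2, 2) → max 2  ≤ 10 ✓
(-2, 2, 2) → max 2  ≤ 10 ✓
(2, 2, -6) → max 2  ≤ 10 ✓
(2, -6, -6) → max 2  ≤ 10 ✓
(-6, -6, 10) → max 10  ≤ 10 ✓
(-6, 10, -7) → max 10  ≤ 10 ✓
(10, -7, -1) → max 10  ≤ 10 ✓
(-7, -1, 9) → max 9  ≤ 10 ✓
16 windows satisfy the condition.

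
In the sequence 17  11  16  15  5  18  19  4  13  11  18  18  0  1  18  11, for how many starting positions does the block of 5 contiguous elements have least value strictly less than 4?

17 11 16 15 5 → min 5
11 16 15 5 18 → min 5
16 15 5 18 19 → min 5
15 5 18 19 4 → min 4
5 18 19 4 13 → min 4
18 19 4 13 11 → min 4
19 4 13 11 18 → min 4
4 13 11 18 18 → min 4
13 11 18 18 0 → min 0  < 4 ✓
11 18 18 0 1 → min 0  < 4 ✓
18 18 0 1 18 → min 0  < 4 ✓
18 0 1 18 11 → min 0  < 4 ✓
4 windows satisfy the condition.

4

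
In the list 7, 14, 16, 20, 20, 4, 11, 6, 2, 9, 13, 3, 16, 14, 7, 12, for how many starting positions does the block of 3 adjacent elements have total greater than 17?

13

[7, 14, 16] → sum 37  > 17 ✓
[14, 16, 20] → sum 50  > 17 ✓
[16, 20, 20] → sum 56  > 17 ✓
[20, 20, 4] → sum 44  > 17 ✓
[20, 4, 11] → sum 35  > 17 ✓
[4, 11, 6] → sum 21  > 17 ✓
[11, 6, 2] → sum 19  > 17 ✓
[6, 2, 9] → sum 17
[2, 9, 13] → sum 24  > 17 ✓
[9, 13, 3] → sum 25  > 17 ✓
[13, 3, 16] → sum 32  > 17 ✓
[3, 16, 14] → sum 33  > 17 ✓
[16, 14, 7] → sum 37  > 17 ✓
[14, 7, 12] → sum 33  > 17 ✓
13 windows satisfy the condition.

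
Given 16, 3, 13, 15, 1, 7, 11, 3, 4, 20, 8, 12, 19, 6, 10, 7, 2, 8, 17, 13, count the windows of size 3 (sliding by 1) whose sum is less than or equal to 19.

4

(16, 3, 13) → sum 32
(3, 13, 15) → sum 31
(13, 15, 1) → sum 29
(15, 1, 7) → sum 23
(1, 7, 11) → sum 19  ≤ 19 ✓
(7, 11, 3) → sum 21
(11, 3, 4) → sum 18  ≤ 19 ✓
(3, 4, 20) → sum 27
(4, 20, 8) → sum 32
(20, 8, 12) → sum 40
(8, 12, 19) → sum 39
(12, 19, 6) → sum 37
(19, 6, 10) → sum 35
(6, 10, 7) → sum 23
(10, 7, 2) → sum 19  ≤ 19 ✓
(7, 2, 8) → sum 17  ≤ 19 ✓
(2, 8, 17) → sum 27
(8, 17, 13) → sum 38
4 windows satisfy the condition.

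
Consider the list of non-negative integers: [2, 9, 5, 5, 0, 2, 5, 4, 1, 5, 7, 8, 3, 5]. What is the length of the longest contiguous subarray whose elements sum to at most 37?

[2] sum 2 len 1
[2, 9] sum 11 len 2
[2, 9, 5] sum 16 len 3
[2, 9, 5, 5] sum 21 len 4
[2, 9, 5, 5, 0] sum 21 len 5
[2, 9, 5, 5, 0, 2] sum 23 len 6
[2, 9, 5, 5, 0, 2, 5] sum 28 len 7
[2, 9, 5, 5, 0, 2, 5, 4] sum 32 len 8
[2, 9, 5, 5, 0, 2, 5, 4, 1] sum 33 len 9
[9, 5, 5, 0, 2, 5, 4, 1, 5] sum 36 len 9
[5, 5, 0, 2, 5, 4, 1, 5, 7] sum 34 len 9
[5, 0, 2, 5, 4, 1, 5, 7, 8] sum 37 len 9
[0, 2, 5, 4, 1, 5, 7, 8, 3] sum 35 len 9
[4, 1, 5, 7, 8, 3, 5] sum 33 len 7
Longest length seen: 9.

9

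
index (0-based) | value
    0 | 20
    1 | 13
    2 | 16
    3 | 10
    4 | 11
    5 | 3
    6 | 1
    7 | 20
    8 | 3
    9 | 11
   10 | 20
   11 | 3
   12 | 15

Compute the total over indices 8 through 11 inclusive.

Elements at indices 8..11: 3, 11, 20, 3
sum(3, 11, 20, 3) = 37

37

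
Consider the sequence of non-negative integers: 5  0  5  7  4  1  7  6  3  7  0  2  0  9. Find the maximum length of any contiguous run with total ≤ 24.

6

add 5: [5] sum 5, len 1
add 0: [5, 0] sum 5, len 2
add 5: [5, 0, 5] sum 10, len 3
add 7: [5, 0, 5, 7] sum 17, len 4
add 4: [5, 0, 5, 7, 4] sum 21, len 5
add 1: [5, 0, 5, 7, 4, 1] sum 22, len 6
add 7: [0, 5, 7, 4, 1, 7] sum 24, len 6
add 6: [4, 1, 7, 6] sum 18, len 4
add 3: [4, 1, 7, 6, 3] sum 21, len 5
add 7: [1, 7, 6, 3, 7] sum 24, len 5
add 0: [1, 7, 6, 3, 7, 0] sum 24, len 6
add 2: [6, 3, 7, 0, 2] sum 18, len 5
add 0: [6, 3, 7, 0, 2, 0] sum 18, len 6
add 9: [3, 7, 0, 2, 0, 9] sum 21, len 6
Longest length seen: 6.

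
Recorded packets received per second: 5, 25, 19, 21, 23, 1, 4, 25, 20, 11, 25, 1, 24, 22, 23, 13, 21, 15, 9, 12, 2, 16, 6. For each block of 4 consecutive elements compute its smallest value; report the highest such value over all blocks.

Window mins for each of the 20 positions:
5 25 19 21 → min 5
25 19 21 23 → min 19
19 21 23 1 → min 1
21 23 1 4 → min 1
23 1 4 25 → min 1
1 4 25 20 → min 1
4 25 20 11 → min 4
25 20 11 25 → min 11
20 11 25 1 → min 1
11 25 1 24 → min 1
25 1 24 22 → min 1
1 24 22 23 → min 1
24 22 23 13 → min 13
22 23 13 21 → min 13
23 13 21 15 → min 13
13 21 15 9 → min 9
21 15 9 12 → min 9
15 9 12 2 → min 2
9 12 2 16 → min 2
12 2 16 6 → min 2
Highest of these is 19.

19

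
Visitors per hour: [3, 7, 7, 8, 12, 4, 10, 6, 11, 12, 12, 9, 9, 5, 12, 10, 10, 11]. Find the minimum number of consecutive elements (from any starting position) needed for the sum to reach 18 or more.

2

add 3: running sum 3 < 18
add 7: running sum 10 < 18
add 7: running sum 17 < 18
end 3: [7, 7, 8] sum 22, len 3
end 4: [8, 12] sum 20, len 2
end 5: [8, 12, 4] sum 24, len 3
end 6: [12, 4, 10] sum 26, len 3
end 7: [4, 10, 6] sum 20, len 3
end 8: [10, 6, 11] sum 27, len 3
end 9: [11, 12] sum 23, len 2
end 10: [12, 12] sum 24, len 2
end 11: [12, 9] sum 21, len 2
end 12: [9, 9] sum 18, len 2
end 13: [9, 9, 5] sum 23, len 3
end 14: [9, 5, 12] sum 26, len 3
end 15: [12, 10] sum 22, len 2
end 16: [10, 10] sum 20, len 2
end 17: [10, 11] sum 21, len 2
Shortest qualifying length: 2.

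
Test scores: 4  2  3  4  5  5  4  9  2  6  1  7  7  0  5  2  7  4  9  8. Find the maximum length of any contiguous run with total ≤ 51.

11

→ 4: sum 4, len 1
→ 2: sum 6, len 2
→ 3: sum 9, len 3
→ 4: sum 13, len 4
→ 5: sum 18, len 5
→ 5: sum 23, len 6
→ 4: sum 27, len 7
→ 9: sum 36, len 8
→ 2: sum 38, len 9
→ 6: sum 44, len 10
→ 1: sum 45, len 11
→ 7 (dropped 4): sum 48, len 11
→ 7 (dropped 2, 3): sum 50, len 10
→ 0: sum 50, len 11
→ 5 (dropped 4): sum 51, len 11
→ 2 (dropped 5): sum 48, len 11
→ 7 (dropped 5): sum 50, len 11
→ 4 (dropped 4): sum 50, len 11
→ 9 (dropped 9): sum 50, len 11
→ 8 (dropped 2, 6): sum 50, len 10
Longest length seen: 11.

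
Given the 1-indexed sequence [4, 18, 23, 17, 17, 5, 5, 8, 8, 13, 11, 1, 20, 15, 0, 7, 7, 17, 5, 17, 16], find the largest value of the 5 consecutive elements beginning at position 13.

20

Elements at indices 13..17: 20, 15, 0, 7, 7
max(20, 15, 0, 7, 7) = 20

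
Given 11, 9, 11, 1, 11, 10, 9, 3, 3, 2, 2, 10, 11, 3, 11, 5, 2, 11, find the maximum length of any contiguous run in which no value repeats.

add 11: [11] len 1
add 9: [11, 9] len 2
add 11 (repeat 11, move left end past it): [9, 11] len 2
add 1: [9, 11, 1] len 3
add 11 (repeat 11, move left end past it): [1, 11] len 2
add 10: [1, 11, 10] len 3
add 9: [1, 11, 10, 9] len 4
add 3: [1, 11, 10, 9, 3] len 5
add 3 (repeat 3, move left end past it): [3] len 1
add 2: [3, 2] len 2
add 2 (repeat 2, move left end past it): [2] len 1
add 10: [2, 10] len 2
add 11: [2, 10, 11] len 3
add 3: [2, 10, 11, 3] len 4
add 11 (repeat 11, move left end past it): [3, 11] len 2
add 5: [3, 11, 5] len 3
add 2: [3, 11, 5, 2] len 4
add 11 (repeat 11, move left end past it): [5, 2, 11] len 3
Longest all-distinct length: 5.

5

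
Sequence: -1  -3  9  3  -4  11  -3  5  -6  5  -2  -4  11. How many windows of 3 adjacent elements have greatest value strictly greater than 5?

7

[-1, -3, 9] → max 9  > 5 ✓
[-3, 9, 3] → max 9  > 5 ✓
[9, 3, -4] → max 9  > 5 ✓
[3, -4, 11] → max 11  > 5 ✓
[-4, 11, -3] → max 11  > 5 ✓
[11, -3, 5] → max 11  > 5 ✓
[-3, 5, -6] → max 5
[5, -6, 5] → max 5
[-6, 5, -2] → max 5
[5, -2, -4] → max 5
[-2, -4, 11] → max 11  > 5 ✓
7 windows satisfy the condition.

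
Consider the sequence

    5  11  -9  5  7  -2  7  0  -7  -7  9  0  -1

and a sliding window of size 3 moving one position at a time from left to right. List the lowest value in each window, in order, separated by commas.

-9, -9, -9, -2, -2, -2, -7, -7, -7, -7, -1

5 11 -9 → min -9
11 -9 5 → min -9
-9 5 7 → min -9
5 7 -2 → min -2
7 -2 7 → min -2
-2 7 0 → min -2
7 0 -7 → min -7
0 -7 -7 → min -7
-7 -7 9 → min -7
-7 9 0 → min -7
9 0 -1 → min -1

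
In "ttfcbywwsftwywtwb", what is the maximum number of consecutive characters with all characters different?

6

add t: [t] len 1
add t (repeat t, move left end past it): [t] len 1
add f: [t, f] len 2
add c: [t, f, c] len 3
add b: [t, f, c, b] len 4
add y: [t, f, c, b, y] len 5
add w: [t, f, c, b, y, w] len 6
add w (repeat w, move left end past it): [w] len 1
add s: [w, s] len 2
add f: [w, s, f] len 3
add t: [w, s, f, t] len 4
add w (repeat w, move left end past it): [s, f, t, w] len 4
add y: [s, f, t, w, y] len 5
add w (repeat w, move left end past it): [y, w] len 2
add t: [y, w, t] len 3
add w (repeat w, move left end past it): [t, w] len 2
add b: [t, w, b] len 3
Longest all-distinct length: 6.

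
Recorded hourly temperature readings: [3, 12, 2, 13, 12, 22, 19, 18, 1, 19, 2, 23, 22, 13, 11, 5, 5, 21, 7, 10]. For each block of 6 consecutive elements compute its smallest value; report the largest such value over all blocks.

5

[3, 12, 2, 13, 12, 22] → min 2
[12, 2, 13, 12, 22, 19] → min 2
[2, 13, 12, 22, 19, 18] → min 2
[13, 12, 22, 19, 18, 1] → min 1
[12, 22, 19, 18, 1, 19] → min 1
[22, 19, 18, 1, 19, 2] → min 1
[19, 18, 1, 19, 2, 23] → min 1
[18, 1, 19, 2, 23, 22] → min 1
[1, 19, 2, 23, 22, 13] → min 1
[19, 2, 23, 22, 13, 11] → min 2
[2, 23, 22, 13, 11, 5] → min 2
[23, 22, 13, 11, 5, 5] → min 5
[22, 13, 11, 5, 5, 21] → min 5
[13, 11, 5, 5, 21, 7] → min 5
[11, 5, 5, 21, 7, 10] → min 5
Largest of these is 5.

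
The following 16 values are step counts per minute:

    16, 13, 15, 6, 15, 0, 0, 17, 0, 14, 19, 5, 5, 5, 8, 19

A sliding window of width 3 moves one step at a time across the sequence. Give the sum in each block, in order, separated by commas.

44, 34, 36, 21, 15, 17, 17, 31, 33, 38, 29, 15, 18, 32

(16, 13, 15) → sum 44
(13, 15, 6) → sum 34
(15, 6, 15) → sum 36
(6, 15, 0) → sum 21
(15, 0, 0) → sum 15
(0, 0, 17) → sum 17
(0, 17, 0) → sum 17
(17, 0, 14) → sum 31
(0, 14, 19) → sum 33
(14, 19, 5) → sum 38
(19, 5, 5) → sum 29
(5, 5, 5) → sum 15
(5, 5, 8) → sum 18
(5, 8, 19) → sum 32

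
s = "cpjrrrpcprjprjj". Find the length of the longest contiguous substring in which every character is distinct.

4

[c] len 1
[c, p] len 2
[c, p, j] len 3
[c, p, j, r] len 4
[r] len 1
[r] len 1
[r, p] len 2
[r, p, c] len 3
[c, p] len 2
[c, p, r] len 3
[c, p, r, j] len 4
[r, j, p] len 3
[j, p, r] len 3
[p, r, j] len 3
[j] len 1
Longest all-distinct length: 4.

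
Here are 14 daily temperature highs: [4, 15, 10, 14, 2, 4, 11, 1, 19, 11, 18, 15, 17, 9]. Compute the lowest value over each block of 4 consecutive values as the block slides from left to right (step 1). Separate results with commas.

4, 2, 2, 2, 1, 1, 1, 1, 11, 11, 9

[4, 15, 10, 14] → min 4
[15, 10, 14, 2] → min 2
[10, 14, 2, 4] → min 2
[14, 2, 4, 11] → min 2
[2, 4, 11, 1] → min 1
[4, 11, 1, 19] → min 1
[11, 1, 19, 11] → min 1
[1, 19, 11, 18] → min 1
[19, 11, 18, 15] → min 11
[11, 18, 15, 17] → min 11
[18, 15, 17, 9] → min 9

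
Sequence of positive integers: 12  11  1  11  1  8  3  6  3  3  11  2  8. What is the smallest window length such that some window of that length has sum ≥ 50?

8

Extend right; whenever the sum reaches 50, record the length and shrink from the left:
add 12: running sum 12 < 50
add 11: running sum 23 < 50
add 1: running sum 24 < 50
add 11: running sum 35 < 50
add 1: running sum 36 < 50
add 8: running sum 44 < 50
add 3: running sum 47 < 50
add 6: shortest ending here [12, 11, 1, 11, 1, 8, 3, 6] sum 53, len 8
add 3: shortest ending here [12, 11, 1, 11, 1, 8, 3, 6, 3] sum 56, len 9
add 3: shortest ending here [12, 11, 1, 11, 1, 8, 3, 6, 3, 3] sum 59, len 10
add 11: shortest ending here [11, 1, 11, 1, 8, 3, 6, 3, 3, 11] sum 58, len 10
add 2: shortest ending here [11, 1, 11, 1, 8, 3, 6, 3, 3, 11, 2] sum 60, len 11
add 8: shortest ending here [11, 1, 8, 3, 6, 3, 3, 11, 2, 8] sum 56, len 10
Shortest qualifying length: 8.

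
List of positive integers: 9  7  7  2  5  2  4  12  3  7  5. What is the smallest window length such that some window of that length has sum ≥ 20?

3

add 9: running sum 9 < 20
add 7: running sum 16 < 20
end 2: [9, 7, 7] sum 23, len 3
end 3: [9, 7, 7, 2] sum 25, len 4
end 4: [7, 7, 2, 5] sum 21, len 4
end 5: [7, 7, 2, 5, 2] sum 23, len 5
end 6: [7, 2, 5, 2, 4] sum 20, len 5
end 7: [5, 2, 4, 12] sum 23, len 4
end 8: [2, 4, 12, 3] sum 21, len 4
end 9: [12, 3, 7] sum 22, len 3
end 10: [12, 3, 7, 5] sum 27, len 4
Shortest qualifying length: 3.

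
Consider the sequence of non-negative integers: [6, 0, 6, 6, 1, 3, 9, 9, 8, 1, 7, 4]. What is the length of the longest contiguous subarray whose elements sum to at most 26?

Extend to the right; shrink from the left whenever the sum exceeds 26:
→ 6: sum 6, len 1
→ 0: sum 6, len 2
→ 6: sum 12, len 3
→ 6: sum 18, len 4
→ 1: sum 19, len 5
→ 3: sum 22, len 6
→ 9 (dropped 6): sum 25, len 6
→ 9 (dropped 0, 6, 6): sum 22, len 4
→ 8 (dropped 1, 3): sum 26, len 3
→ 1 (dropped 9): sum 18, len 3
→ 7: sum 25, len 4
→ 4 (dropped 9): sum 20, len 4
Longest length seen: 6.

6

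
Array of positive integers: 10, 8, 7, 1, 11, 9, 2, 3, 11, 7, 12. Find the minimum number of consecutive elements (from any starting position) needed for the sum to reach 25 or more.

3

add 10: running sum 10 < 25
add 8: running sum 18 < 25
add 7: shortest ending here [10, 8, 7] sum 25, len 3
add 1: shortest ending here [10, 8, 7, 1] sum 26, len 4
add 11: shortest ending here [8, 7, 1, 11] sum 27, len 4
add 9: shortest ending here [7, 1, 11, 9] sum 28, len 4
add 2: shortest ending here [7, 1, 11, 9, 2] sum 30, len 5
add 3: shortest ending here [11, 9, 2, 3] sum 25, len 4
add 11: shortest ending here [9, 2, 3, 11] sum 25, len 4
add 7: shortest ending here [9, 2, 3, 11, 7] sum 32, len 5
add 12: shortest ending here [11, 7, 12] sum 30, len 3
Shortest qualifying length: 3.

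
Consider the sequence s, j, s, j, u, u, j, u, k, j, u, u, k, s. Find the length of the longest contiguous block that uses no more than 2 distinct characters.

5

Extend right; when distinct count exceeds 2, shrink from the left:
[s] 1 distinct, len 1
[s, j] 2 distinct, len 2
[s, j, s] 2 distinct, len 3
[s, j, s, j] 2 distinct, len 4
[j, u] 2 distinct, len 2
[j, u, u] 2 distinct, len 3
[j, u, u, j] 2 distinct, len 4
[j, u, u, j, u] 2 distinct, len 5
[u, k] 2 distinct, len 2
[k, j] 2 distinct, len 2
[j, u] 2 distinct, len 2
[j, u, u] 2 distinct, len 3
[u, u, k] 2 distinct, len 3
[k, s] 2 distinct, len 2
Longest length with ≤2 distinct: 5.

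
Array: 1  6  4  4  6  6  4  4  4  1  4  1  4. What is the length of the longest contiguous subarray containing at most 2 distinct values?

8

Extend right; when distinct count exceeds 2, shrink from the left:
add 1: window [1] (1 distinct), len 1
add 6: window [1, 6] (2 distinct), len 2
add 4: window [6, 4] (2 distinct), len 2
add 4: window [6, 4, 4] (2 distinct), len 3
add 6: window [6, 4, 4, 6] (2 distinct), len 4
add 6: window [6, 4, 4, 6, 6] (2 distinct), len 5
add 4: window [6, 4, 4, 6, 6, 4] (2 distinct), len 6
add 4: window [6, 4, 4, 6, 6, 4, 4] (2 distinct), len 7
add 4: window [6, 4, 4, 6, 6, 4, 4, 4] (2 distinct), len 8
add 1: window [4, 4, 4, 1] (2 distinct), len 4
add 4: window [4, 4, 4, 1, 4] (2 distinct), len 5
add 1: window [4, 4, 4, 1, 4, 1] (2 distinct), len 6
add 4: window [4, 4, 4, 1, 4, 1, 4] (2 distinct), len 7
Longest length with ≤2 distinct: 8.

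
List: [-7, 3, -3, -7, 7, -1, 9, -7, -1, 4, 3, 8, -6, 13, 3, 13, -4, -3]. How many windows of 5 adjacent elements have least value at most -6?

13

(-7, 3, -3, -7, 7) → min -7  ≤ -6 ✓
(3, -3, -7, 7, -1) → min -7  ≤ -6 ✓
(-3, -7, 7, -1, 9) → min -7  ≤ -6 ✓
(-7, 7, -1, 9, -7) → min -7  ≤ -6 ✓
(7, -1, 9, -7, -1) → min -7  ≤ -6 ✓
(-1, 9, -7, -1, 4) → min -7  ≤ -6 ✓
(9, -7, -1, 4, 3) → min -7  ≤ -6 ✓
(-7, -1, 4, 3, 8) → min -7  ≤ -6 ✓
(-1, 4, 3, 8, -6) → min -6  ≤ -6 ✓
(4, 3, 8, -6, 13) → min -6  ≤ -6 ✓
(3, 8, -6, 13, 3) → min -6  ≤ -6 ✓
(8, -6, 13, 3, 13) → min -6  ≤ -6 ✓
(-6, 13, 3, 13, -4) → min -6  ≤ -6 ✓
(13, 3, 13, -4, -3) → min -4
13 windows satisfy the condition.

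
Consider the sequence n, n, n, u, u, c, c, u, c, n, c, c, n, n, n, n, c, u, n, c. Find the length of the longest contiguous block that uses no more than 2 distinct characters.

9

add n: window [n] (1 distinct), len 1
add n: window [n, n] (1 distinct), len 2
add n: window [n, n, n] (1 distinct), len 3
add u: window [n, n, n, u] (2 distinct), len 4
add u: window [n, n, n, u, u] (2 distinct), len 5
add c: window [u, u, c] (2 distinct), len 3
add c: window [u, u, c, c] (2 distinct), len 4
add u: window [u, u, c, c, u] (2 distinct), len 5
add c: window [u, u, c, c, u, c] (2 distinct), len 6
add n: window [c, n] (2 distinct), len 2
add c: window [c, n, c] (2 distinct), len 3
add c: window [c, n, c, c] (2 distinct), len 4
add n: window [c, n, c, c, n] (2 distinct), len 5
add n: window [c, n, c, c, n, n] (2 distinct), len 6
add n: window [c, n, c, c, n, n, n] (2 distinct), len 7
add n: window [c, n, c, c, n, n, n, n] (2 distinct), len 8
add c: window [c, n, c, c, n, n, n, n, c] (2 distinct), len 9
add u: window [c, u] (2 distinct), len 2
add n: window [u, n] (2 distinct), len 2
add c: window [n, c] (2 distinct), len 2
Longest length with ≤2 distinct: 9.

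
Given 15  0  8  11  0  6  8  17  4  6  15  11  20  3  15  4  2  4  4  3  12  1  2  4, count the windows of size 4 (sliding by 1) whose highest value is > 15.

(15, 0, 8, 11) → max 15
(0, 8, 11, 0) → max 11
(8, 11, 0, 6) → max 11
(11, 0, 6, 8) → max 11
(0, 6, 8, 17) → max 17  > 15 ✓
(6, 8, 17, 4) → max 17  > 15 ✓
(8, 17, 4, 6) → max 17  > 15 ✓
(17, 4, 6, 15) → max 17  > 15 ✓
(4, 6, 15, 11) → max 15
(6, 15, 11, 20) → max 20  > 15 ✓
(15, 11, 20, 3) → max 20  > 15 ✓
(11, 20, 3, 15) → max 20  > 15 ✓
(20, 3, 15, 4) → max 20  > 15 ✓
(3, 15, 4, 2) → max 15
(15, 4, 2, 4) → max 15
(4, 2, 4, 4) → max 4
(2, 4, 4, 3) → max 4
(4, 4, 3, 12) → max 12
(4, 3, 12, 1) → max 12
(3, 12, 1, 2) → max 12
(12, 1, 2, 4) → max 12
8 windows satisfy the condition.

8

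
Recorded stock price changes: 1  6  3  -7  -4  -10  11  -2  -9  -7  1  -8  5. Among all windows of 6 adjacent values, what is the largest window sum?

Each size-6 window and its sum:
1 6 3 -7 -4 -10 → sum -11
6 3 -7 -4 -10 11 → sum -1
3 -7 -4 -10 11 -2 → sum -9
-7 -4 -10 11 -2 -9 → sum -21
-4 -10 11 -2 -9 -7 → sum -21
-10 11 -2 -9 -7 1 → sum -16
11 -2 -9 -7 1 -8 → sum -14
-2 -9 -7 1 -8 5 → sum -20
Largest of these is -1.

-1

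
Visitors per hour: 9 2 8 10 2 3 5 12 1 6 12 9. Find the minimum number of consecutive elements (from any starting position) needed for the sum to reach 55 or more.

9

Extend right; whenever the sum reaches 55, record the length and shrink from the left:
add 9: running sum 9 < 55
add 2: running sum 11 < 55
add 8: running sum 19 < 55
add 10: running sum 29 < 55
add 2: running sum 31 < 55
add 3: running sum 34 < 55
add 5: running sum 39 < 55
add 12: running sum 51 < 55
add 1: running sum 52 < 55
end 9: [9, 2, 8, 10, 2, 3, 5, 12, 1, 6] sum 58, len 10
end 10: [8, 10, 2, 3, 5, 12, 1, 6, 12] sum 59, len 9
end 11: [10, 2, 3, 5, 12, 1, 6, 12, 9] sum 60, len 9
Shortest qualifying length: 9.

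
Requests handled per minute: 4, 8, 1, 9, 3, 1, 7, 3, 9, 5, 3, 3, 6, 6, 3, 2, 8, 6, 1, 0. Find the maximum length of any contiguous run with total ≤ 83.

Extend to the right; shrink from the left whenever the sum exceeds 83:
add 4: [4] sum 4, len 1
add 8: [4, 8] sum 12, len 2
add 1: [4, 8, 1] sum 13, len 3
add 9: [4, 8, 1, 9] sum 22, len 4
add 3: [4, 8, 1, 9, 3] sum 25, len 5
add 1: [4, 8, 1, 9, 3, 1] sum 26, len 6
add 7: [4, 8, 1, 9, 3, 1, 7] sum 33, len 7
add 3: [4, 8, 1, 9, 3, 1, 7, 3] sum 36, len 8
add 9: [4, 8, 1, 9, 3, 1, 7, 3, 9] sum 45, len 9
add 5: [4, 8, 1, 9, 3, 1, 7, 3, 9, 5] sum 50, len 10
add 3: [4, 8, 1, 9, 3, 1, 7, 3, 9, 5, 3] sum 53, len 11
add 3: [4, 8, 1, 9, 3, 1, 7, 3, 9, 5, 3, 3] sum 56, len 12
add 6: [4, 8, 1, 9, 3, 1, 7, 3, 9, 5, 3, 3, 6] sum 62, len 13
add 6: [4, 8, 1, 9, 3, 1, 7, 3, 9, 5, 3, 3, 6, 6] sum 68, len 14
add 3: [4, 8, 1, 9, 3, 1, 7, 3, 9, 5, 3, 3, 6, 6, 3] sum 71, len 15
add 2: [4, 8, 1, 9, 3, 1, 7, 3, 9, 5, 3, 3, 6, 6, 3, 2] sum 73, len 16
add 8: [4, 8, 1, 9, 3, 1, 7, 3, 9, 5, 3, 3, 6, 6, 3, 2, 8] sum 81, len 17
add 6: [8, 1, 9, 3, 1, 7, 3, 9, 5, 3, 3, 6, 6, 3, 2, 8, 6] sum 83, len 17
add 1: [1, 9, 3, 1, 7, 3, 9, 5, 3, 3, 6, 6, 3, 2, 8, 6, 1] sum 76, len 17
add 0: [1, 9, 3, 1, 7, 3, 9, 5, 3, 3, 6, 6, 3, 2, 8, 6, 1, 0] sum 76, len 18
Longest length seen: 18.

18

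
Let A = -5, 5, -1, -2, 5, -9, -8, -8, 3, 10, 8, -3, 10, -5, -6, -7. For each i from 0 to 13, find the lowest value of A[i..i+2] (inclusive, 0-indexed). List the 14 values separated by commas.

Sliding a size-3 window across the 16 values:
[-5, 5, -1] → min -5
[5, -1, -2] → min -2
[-1, -2, 5] → min -2
[-2, 5, -9] → min -9
[5, -9, -8] → min -9
[-9, -8, -8] → min -9
[-8, -8, 3] → min -8
[-8, 3, 10] → min -8
[3, 10, 8] → min 3
[10, 8, -3] → min -3
[8, -3, 10] → min -3
[-3, 10, -5] → min -5
[10, -5, -6] → min -6
[-5, -6, -7] → min -7

-5, -2, -2, -9, -9, -9, -8, -8, 3, -3, -3, -5, -6, -7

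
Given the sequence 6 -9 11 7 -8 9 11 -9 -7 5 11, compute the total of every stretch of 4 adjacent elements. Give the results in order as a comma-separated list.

Sliding a size-4 window across the 11 values:
6 -9 11 7 → sum 15
-9 11 7 -8 → sum 1
11 7 -8 9 → sum 19
7 -8 9 11 → sum 19
-8 9 11 -9 → sum 3
9 11 -9 -7 → sum 4
11 -9 -7 5 → sum 0
-9 -7 5 11 → sum 0

15, 1, 19, 19, 3, 4, 0, 0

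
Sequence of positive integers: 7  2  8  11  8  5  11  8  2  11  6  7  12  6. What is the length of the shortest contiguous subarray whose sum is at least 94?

12

add 7: running sum 7 < 94
add 2: running sum 9 < 94
add 8: running sum 17 < 94
add 11: running sum 28 < 94
add 8: running sum 36 < 94
add 5: running sum 41 < 94
add 11: running sum 52 < 94
add 8: running sum 60 < 94
add 2: running sum 62 < 94
add 11: running sum 73 < 94
add 6: running sum 79 < 94
add 7: running sum 86 < 94
end 12: [7, 2, 8, 11, 8, 5, 11, 8, 2, 11, 6, 7, 12] sum 98, len 13
end 13: [8, 11, 8, 5, 11, 8, 2, 11, 6, 7, 12, 6] sum 95, len 12
Shortest qualifying length: 12.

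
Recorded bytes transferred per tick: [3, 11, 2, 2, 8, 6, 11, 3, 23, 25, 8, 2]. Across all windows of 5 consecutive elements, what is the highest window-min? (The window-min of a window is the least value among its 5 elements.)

(3, 11, 2, 2, 8) → min 2
(11, 2, 2, 8, 6) → min 2
(2, 2, 8, 6, 11) → min 2
(2, 8, 6, 11, 3) → min 2
(8, 6, 11, 3, 23) → min 3
(6, 11, 3, 23, 25) → min 3
(11, 3, 23, 25, 8) → min 3
(3, 23, 25, 8, 2) → min 2
Highest of these is 3.

3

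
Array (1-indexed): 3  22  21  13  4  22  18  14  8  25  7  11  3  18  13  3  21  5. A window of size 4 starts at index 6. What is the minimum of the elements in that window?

8

Elements at indices 6..9: 22, 18, 14, 8
min(22, 18, 14, 8) = 8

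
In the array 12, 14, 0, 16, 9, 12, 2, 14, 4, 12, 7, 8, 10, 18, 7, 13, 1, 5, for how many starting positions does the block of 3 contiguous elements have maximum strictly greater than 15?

6

12 14 0 → max 14
14 0 16 → max 16  > 15 ✓
0 16 9 → max 16  > 15 ✓
16 9 12 → max 16  > 15 ✓
9 12 2 → max 12
12 2 14 → max 14
2 14 4 → max 14
14 4 12 → max 14
4 12 7 → max 12
12 7 8 → max 12
7 8 10 → max 10
8 10 18 → max 18  > 15 ✓
10 18 7 → max 18  > 15 ✓
18 7 13 → max 18  > 15 ✓
7 13 1 → max 13
13 1 5 → max 13
6 windows satisfy the condition.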